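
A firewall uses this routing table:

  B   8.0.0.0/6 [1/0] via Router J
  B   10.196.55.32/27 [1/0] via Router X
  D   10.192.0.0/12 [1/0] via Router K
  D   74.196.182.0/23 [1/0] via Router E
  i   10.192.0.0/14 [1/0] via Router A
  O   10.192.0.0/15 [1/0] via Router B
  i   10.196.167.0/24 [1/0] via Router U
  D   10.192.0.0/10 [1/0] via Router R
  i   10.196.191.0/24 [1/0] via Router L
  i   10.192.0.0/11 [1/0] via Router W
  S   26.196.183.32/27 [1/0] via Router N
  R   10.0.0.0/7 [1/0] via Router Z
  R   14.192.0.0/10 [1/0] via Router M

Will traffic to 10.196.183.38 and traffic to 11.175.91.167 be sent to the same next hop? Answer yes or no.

10.196.183.38: longest match 10.192.0.0/12 -> Router K
11.175.91.167: longest match 10.0.0.0/7 -> Router Z

no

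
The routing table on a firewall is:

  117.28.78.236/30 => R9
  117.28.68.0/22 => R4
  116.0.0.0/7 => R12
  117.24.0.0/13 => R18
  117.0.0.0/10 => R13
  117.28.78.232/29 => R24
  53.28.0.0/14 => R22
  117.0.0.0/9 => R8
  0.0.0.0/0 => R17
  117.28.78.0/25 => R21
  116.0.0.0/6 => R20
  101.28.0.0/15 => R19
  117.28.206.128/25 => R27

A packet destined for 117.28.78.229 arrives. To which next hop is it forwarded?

R18

Routes whose prefix contains 117.28.78.229:
  0.0.0.0/0 (default, matches everything) -> R17
  116.0.0.0/6 (116.0.0.0 - 119.255.255.255) -> R20
  116.0.0.0/7 (116.0.0.0 - 117.255.255.255) -> R12
  117.0.0.0/9 (117.0.0.0 - 117.127.255.255) -> R8
  117.0.0.0/10 (117.0.0.0 - 117.63.255.255) -> R13
  117.24.0.0/13 (117.24.0.0 - 117.31.255.255) -> R18
More-specific entries that do NOT match:
  117.28.78.236/30 (117.28.78.236 - 117.28.78.239) does not contain 117.28.78.229
  117.28.78.232/29 (117.28.78.232 - 117.28.78.239) does not contain 117.28.78.229
  117.28.78.0/25 (117.28.78.0 - 117.28.78.127) does not contain 117.28.78.229
  117.28.206.128/25 (117.28.206.128 - 117.28.206.255) does not contain 117.28.78.229
  117.28.68.0/22 (117.28.68.0 - 117.28.71.255) does not contain 117.28.78.229
  101.28.0.0/15 (101.28.0.0 - 101.29.255.255) does not contain 117.28.78.229
  53.28.0.0/14 (53.28.0.0 - 53.31.255.255) does not contain 117.28.78.229
Longest matching prefix is /13 -> next hop R18.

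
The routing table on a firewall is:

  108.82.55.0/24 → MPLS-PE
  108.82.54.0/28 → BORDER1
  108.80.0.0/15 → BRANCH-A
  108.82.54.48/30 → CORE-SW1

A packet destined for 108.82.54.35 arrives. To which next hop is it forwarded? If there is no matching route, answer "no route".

no route

No entry's prefix contains 108.82.54.35; there is no default route.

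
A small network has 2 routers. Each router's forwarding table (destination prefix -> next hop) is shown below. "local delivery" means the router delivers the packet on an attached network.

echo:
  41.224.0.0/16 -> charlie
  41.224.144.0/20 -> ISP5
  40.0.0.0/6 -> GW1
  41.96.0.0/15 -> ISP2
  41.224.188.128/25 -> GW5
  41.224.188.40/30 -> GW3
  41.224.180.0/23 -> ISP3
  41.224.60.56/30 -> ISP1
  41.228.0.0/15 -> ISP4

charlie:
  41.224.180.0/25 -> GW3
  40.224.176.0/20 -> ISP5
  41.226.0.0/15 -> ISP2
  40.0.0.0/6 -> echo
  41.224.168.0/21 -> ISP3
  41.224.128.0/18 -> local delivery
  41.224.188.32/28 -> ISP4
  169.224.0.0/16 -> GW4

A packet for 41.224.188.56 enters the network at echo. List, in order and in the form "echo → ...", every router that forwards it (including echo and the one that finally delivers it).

At echo: longest match for 41.224.188.56 is 41.224.0.0/16 -> charlie
At charlie: longest match for 41.224.188.56 is 41.224.128.0/18 -> local delivery

echo → charlie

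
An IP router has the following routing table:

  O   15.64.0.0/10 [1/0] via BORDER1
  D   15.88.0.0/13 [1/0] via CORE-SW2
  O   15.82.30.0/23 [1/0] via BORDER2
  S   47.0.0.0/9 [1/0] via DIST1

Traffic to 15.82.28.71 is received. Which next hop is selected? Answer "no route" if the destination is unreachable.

BORDER1

Routes whose prefix contains 15.82.28.71:
  15.64.0.0/10 (15.64.0.0 - 15.127.255.255) -> BORDER1
More-specific entries that do NOT match:
  15.82.30.0/23 (15.82.30.0 - 15.82.31.255) does not contain 15.82.28.71
  15.88.0.0/13 (15.88.0.0 - 15.95.255.255) does not contain 15.82.28.71
Longest matching prefix is /10 -> next hop BORDER1.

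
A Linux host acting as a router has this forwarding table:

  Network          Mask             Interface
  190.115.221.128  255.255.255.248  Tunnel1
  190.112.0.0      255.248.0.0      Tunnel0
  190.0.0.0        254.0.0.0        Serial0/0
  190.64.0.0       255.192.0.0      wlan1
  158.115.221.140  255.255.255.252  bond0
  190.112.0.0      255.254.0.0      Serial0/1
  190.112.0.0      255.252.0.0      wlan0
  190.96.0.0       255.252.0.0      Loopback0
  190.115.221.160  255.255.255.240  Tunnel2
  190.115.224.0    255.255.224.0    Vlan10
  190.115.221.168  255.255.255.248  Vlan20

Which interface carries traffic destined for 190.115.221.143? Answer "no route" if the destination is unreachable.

wlan0

Routes whose prefix contains 190.115.221.143:
  190.0.0.0/7 (190.0.0.0 - 191.255.255.255) -> Serial0/0
  190.64.0.0/10 (190.64.0.0 - 190.127.255.255) -> wlan1
  190.112.0.0/13 (190.112.0.0 - 190.119.255.255) -> Tunnel0
  190.112.0.0/14 (190.112.0.0 - 190.115.255.255) -> wlan0
More-specific entries that do NOT match:
  158.115.221.140/30 (158.115.221.140 - 158.115.221.143) does not contain 190.115.221.143
  190.115.221.128/29 (190.115.221.128 - 190.115.221.135) does not contain 190.115.221.143
  190.115.221.168/29 (190.115.221.168 - 190.115.221.175) does not contain 190.115.221.143
  190.115.221.160/28 (190.115.221.160 - 190.115.221.175) does not contain 190.115.221.143
  190.115.224.0/19 (190.115.224.0 - 190.115.255.255) does not contain 190.115.221.143
  190.112.0.0/15 (190.112.0.0 - 190.113.255.255) does not contain 190.115.221.143
Longest matching prefix is /14 -> interface wlan0.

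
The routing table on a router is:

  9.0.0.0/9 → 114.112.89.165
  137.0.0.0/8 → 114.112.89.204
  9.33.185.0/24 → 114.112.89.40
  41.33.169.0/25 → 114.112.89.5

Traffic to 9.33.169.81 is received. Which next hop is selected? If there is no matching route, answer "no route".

114.112.89.165

Routes whose prefix contains 9.33.169.81:
  9.0.0.0/9 (9.0.0.0 - 9.127.255.255) -> 114.112.89.165
More-specific entries that do NOT match:
  41.33.169.0/25 (41.33.169.0 - 41.33.169.127) does not contain 9.33.169.81
  9.33.185.0/24 (9.33.185.0 - 9.33.185.255) does not contain 9.33.169.81
Longest matching prefix is /9 -> next hop 114.112.89.165.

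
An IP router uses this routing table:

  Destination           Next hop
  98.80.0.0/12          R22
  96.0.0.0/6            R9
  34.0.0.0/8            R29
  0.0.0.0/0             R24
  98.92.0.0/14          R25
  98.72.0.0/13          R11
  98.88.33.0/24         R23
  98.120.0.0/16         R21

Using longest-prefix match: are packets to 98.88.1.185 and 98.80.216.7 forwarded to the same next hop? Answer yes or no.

98.88.1.185: longest match 98.80.0.0/12 -> R22
98.80.216.7: longest match 98.80.0.0/12 -> R22

yes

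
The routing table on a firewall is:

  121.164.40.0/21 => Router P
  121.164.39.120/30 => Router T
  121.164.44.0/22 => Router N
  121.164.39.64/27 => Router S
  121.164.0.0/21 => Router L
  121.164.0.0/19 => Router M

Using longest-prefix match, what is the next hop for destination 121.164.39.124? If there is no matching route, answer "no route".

no route

No entry's prefix contains 121.164.39.124; there is no default route.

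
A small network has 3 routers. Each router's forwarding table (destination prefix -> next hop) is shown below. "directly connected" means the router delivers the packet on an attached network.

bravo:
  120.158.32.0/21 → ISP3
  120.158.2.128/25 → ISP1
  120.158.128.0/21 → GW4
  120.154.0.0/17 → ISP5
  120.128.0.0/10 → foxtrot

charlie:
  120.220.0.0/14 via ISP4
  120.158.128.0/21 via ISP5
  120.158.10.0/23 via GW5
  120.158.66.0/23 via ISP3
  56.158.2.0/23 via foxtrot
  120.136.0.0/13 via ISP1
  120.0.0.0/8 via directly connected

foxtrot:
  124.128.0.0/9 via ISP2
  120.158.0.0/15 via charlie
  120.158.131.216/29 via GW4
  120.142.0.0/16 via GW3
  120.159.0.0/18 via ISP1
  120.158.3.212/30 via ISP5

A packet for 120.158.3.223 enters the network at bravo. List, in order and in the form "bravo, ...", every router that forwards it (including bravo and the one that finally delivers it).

bravo, foxtrot, charlie

At bravo: longest match for 120.158.3.223 is 120.128.0.0/10 -> foxtrot
At foxtrot: longest match for 120.158.3.223 is 120.158.0.0/15 -> charlie
At charlie: longest match for 120.158.3.223 is 120.0.0.0/8 -> directly connected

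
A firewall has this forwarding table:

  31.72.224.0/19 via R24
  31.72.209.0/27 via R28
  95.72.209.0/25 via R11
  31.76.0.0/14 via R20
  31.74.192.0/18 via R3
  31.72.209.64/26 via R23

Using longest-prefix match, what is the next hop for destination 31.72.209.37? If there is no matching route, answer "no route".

no route

No entry's prefix contains 31.72.209.37; there is no default route.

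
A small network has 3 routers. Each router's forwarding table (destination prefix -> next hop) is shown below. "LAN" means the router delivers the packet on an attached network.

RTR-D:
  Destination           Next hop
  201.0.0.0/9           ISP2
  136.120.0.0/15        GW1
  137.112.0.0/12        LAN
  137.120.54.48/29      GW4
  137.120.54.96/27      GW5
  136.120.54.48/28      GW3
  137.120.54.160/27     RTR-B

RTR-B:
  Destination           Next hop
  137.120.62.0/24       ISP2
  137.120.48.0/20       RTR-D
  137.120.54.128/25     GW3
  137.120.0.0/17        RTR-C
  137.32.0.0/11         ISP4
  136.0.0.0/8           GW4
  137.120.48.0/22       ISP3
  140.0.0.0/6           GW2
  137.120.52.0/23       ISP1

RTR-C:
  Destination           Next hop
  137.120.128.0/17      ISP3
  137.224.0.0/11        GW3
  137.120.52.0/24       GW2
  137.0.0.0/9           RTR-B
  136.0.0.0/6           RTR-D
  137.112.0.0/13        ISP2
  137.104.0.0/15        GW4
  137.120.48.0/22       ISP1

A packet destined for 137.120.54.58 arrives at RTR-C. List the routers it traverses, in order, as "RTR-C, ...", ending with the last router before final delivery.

At RTR-C: longest match for 137.120.54.58 is 137.0.0.0/9 -> RTR-B
At RTR-B: longest match for 137.120.54.58 is 137.120.48.0/20 -> RTR-D
At RTR-D: longest match for 137.120.54.58 is 137.112.0.0/12 -> LAN

RTR-C, RTR-B, RTR-D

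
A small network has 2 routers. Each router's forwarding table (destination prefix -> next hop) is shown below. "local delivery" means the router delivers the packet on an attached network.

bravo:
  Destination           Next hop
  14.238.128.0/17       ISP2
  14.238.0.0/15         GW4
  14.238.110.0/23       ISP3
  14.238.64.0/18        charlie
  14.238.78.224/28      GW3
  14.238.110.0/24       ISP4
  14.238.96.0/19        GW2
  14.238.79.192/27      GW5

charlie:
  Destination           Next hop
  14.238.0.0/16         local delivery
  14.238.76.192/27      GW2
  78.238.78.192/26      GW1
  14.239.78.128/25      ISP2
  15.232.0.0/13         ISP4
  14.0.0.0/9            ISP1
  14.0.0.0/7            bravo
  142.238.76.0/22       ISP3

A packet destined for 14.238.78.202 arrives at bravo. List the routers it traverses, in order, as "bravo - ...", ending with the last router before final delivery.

At bravo: longest match for 14.238.78.202 is 14.238.64.0/18 -> charlie
At charlie: longest match for 14.238.78.202 is 14.238.0.0/16 -> local delivery

bravo - charlie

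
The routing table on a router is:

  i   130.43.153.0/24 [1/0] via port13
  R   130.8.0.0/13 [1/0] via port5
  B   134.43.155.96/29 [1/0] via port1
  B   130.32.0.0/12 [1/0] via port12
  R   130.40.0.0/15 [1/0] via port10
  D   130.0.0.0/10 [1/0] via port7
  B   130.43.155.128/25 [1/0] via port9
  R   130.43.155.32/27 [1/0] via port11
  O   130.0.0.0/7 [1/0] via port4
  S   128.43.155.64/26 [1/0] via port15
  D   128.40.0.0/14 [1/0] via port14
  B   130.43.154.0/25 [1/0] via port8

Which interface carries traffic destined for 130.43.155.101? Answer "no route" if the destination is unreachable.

Routes whose prefix contains 130.43.155.101:
  130.0.0.0/7 (130.0.0.0 - 131.255.255.255) -> port4
  130.0.0.0/10 (130.0.0.0 - 130.63.255.255) -> port7
  130.32.0.0/12 (130.32.0.0 - 130.47.255.255) -> port12
More-specific entries that do NOT match:
  134.43.155.96/29 (134.43.155.96 - 134.43.155.103) does not contain 130.43.155.101
  130.43.155.32/27 (130.43.155.32 - 130.43.155.63) does not contain 130.43.155.101
  128.43.155.64/26 (128.43.155.64 - 128.43.155.127) does not contain 130.43.155.101
  130.43.155.128/25 (130.43.155.128 - 130.43.155.255) does not contain 130.43.155.101
  130.43.154.0/25 (130.43.154.0 - 130.43.154.127) does not contain 130.43.155.101
  130.43.153.0/24 (130.43.153.0 - 130.43.153.255) does not contain 130.43.155.101
  130.40.0.0/15 (130.40.0.0 - 130.41.255.255) does not contain 130.43.155.101
  128.40.0.0/14 (128.40.0.0 - 128.43.255.255) does not contain 130.43.155.101
  130.8.0.0/13 (130.8.0.0 - 130.15.255.255) does not contain 130.43.155.101
Longest matching prefix is /12 -> interface port12.

port12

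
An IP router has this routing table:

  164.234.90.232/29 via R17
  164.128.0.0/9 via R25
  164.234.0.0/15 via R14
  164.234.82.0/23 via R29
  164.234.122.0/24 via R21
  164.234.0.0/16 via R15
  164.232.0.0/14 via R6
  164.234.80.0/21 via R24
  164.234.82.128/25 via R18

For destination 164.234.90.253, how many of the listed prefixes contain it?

Prefixes containing 164.234.90.253:
  164.128.0.0/9 (164.128.0.0 - 164.255.255.255)
  164.232.0.0/14 (164.232.0.0 - 164.235.255.255)
  164.234.0.0/15 (164.234.0.0 - 164.235.255.255)
  164.234.0.0/16 (164.234.0.0 - 164.234.255.255)
Total matching entries: 4.

4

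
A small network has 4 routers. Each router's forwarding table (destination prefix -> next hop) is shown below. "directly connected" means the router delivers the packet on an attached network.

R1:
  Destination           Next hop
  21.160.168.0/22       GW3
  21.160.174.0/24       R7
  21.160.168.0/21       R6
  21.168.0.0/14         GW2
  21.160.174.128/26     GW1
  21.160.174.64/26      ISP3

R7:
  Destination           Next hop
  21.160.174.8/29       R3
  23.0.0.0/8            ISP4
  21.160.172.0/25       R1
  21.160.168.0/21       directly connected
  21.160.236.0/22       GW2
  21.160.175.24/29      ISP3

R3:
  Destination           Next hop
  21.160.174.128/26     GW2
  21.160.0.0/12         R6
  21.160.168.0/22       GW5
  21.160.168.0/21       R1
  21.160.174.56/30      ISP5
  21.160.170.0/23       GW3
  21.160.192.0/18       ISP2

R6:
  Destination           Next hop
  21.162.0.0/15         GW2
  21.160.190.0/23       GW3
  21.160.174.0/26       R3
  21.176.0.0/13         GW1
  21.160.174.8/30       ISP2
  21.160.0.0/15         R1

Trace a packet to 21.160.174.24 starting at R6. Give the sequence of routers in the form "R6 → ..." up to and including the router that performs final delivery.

R6 → R3 → R1 → R7

At R6: longest match for 21.160.174.24 is 21.160.174.0/26 -> R3
At R3: longest match for 21.160.174.24 is 21.160.168.0/21 -> R1
At R1: longest match for 21.160.174.24 is 21.160.174.0/24 -> R7
At R7: longest match for 21.160.174.24 is 21.160.168.0/21 -> directly connected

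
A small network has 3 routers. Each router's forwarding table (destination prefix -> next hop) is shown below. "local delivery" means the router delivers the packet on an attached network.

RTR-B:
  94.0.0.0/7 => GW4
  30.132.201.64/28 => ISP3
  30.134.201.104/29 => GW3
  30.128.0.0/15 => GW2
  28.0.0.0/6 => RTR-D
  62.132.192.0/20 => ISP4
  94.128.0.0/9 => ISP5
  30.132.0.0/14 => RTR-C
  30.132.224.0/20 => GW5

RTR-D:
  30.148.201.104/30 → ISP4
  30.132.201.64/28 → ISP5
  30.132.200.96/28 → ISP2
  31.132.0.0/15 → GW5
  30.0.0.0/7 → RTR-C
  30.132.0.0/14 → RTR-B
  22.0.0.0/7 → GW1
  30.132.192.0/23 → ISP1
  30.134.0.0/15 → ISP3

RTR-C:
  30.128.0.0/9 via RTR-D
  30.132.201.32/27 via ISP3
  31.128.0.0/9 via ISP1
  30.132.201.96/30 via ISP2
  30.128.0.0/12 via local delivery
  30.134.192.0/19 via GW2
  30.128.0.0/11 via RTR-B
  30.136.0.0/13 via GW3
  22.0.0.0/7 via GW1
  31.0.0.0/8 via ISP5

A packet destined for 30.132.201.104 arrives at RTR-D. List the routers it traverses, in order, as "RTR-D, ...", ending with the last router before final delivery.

At RTR-D: longest match for 30.132.201.104 is 30.132.0.0/14 -> RTR-B
At RTR-B: longest match for 30.132.201.104 is 30.132.0.0/14 -> RTR-C
At RTR-C: longest match for 30.132.201.104 is 30.128.0.0/12 -> local delivery

RTR-D, RTR-B, RTR-C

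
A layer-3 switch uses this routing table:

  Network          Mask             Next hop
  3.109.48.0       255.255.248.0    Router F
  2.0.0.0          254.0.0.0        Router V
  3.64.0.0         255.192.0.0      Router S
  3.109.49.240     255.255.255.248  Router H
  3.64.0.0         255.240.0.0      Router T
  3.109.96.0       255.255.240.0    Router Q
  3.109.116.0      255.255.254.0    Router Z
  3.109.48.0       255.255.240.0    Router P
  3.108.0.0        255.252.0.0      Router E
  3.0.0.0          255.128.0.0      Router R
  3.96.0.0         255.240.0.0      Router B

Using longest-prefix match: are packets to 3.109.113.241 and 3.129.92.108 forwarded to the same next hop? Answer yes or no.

3.109.113.241: longest match 3.108.0.0/14 -> Router E
3.129.92.108: longest match 2.0.0.0/7 -> Router V

no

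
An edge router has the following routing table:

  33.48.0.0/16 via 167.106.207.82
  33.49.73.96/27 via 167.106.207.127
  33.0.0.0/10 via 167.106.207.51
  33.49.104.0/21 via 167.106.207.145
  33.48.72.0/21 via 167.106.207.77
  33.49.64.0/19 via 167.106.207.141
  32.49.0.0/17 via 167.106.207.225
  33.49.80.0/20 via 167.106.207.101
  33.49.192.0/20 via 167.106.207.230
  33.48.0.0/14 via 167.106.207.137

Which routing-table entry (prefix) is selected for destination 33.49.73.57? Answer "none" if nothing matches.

Entries matching 33.49.73.57:
  33.0.0.0/10 (33.0.0.0 - 33.63.255.255)
  33.48.0.0/14 (33.48.0.0 - 33.51.255.255)
  33.49.64.0/19 (33.49.64.0 - 33.49.95.255)
Most specific is 33.49.64.0/19.

33.49.64.0/19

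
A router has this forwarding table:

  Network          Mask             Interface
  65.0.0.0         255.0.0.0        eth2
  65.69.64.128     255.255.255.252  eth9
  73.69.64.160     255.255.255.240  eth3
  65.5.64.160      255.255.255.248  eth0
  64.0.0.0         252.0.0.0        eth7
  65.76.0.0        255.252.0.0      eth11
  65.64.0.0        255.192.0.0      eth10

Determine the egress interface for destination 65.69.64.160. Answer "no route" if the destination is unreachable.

Routes whose prefix contains 65.69.64.160:
  64.0.0.0/6 (64.0.0.0 - 67.255.255.255) -> eth7
  65.0.0.0/8 (65.0.0.0 - 65.255.255.255) -> eth2
  65.64.0.0/10 (65.64.0.0 - 65.127.255.255) -> eth10
More-specific entries that do NOT match:
  65.69.64.128/30 (65.69.64.128 - 65.69.64.131) does not contain 65.69.64.160
  65.5.64.160/29 (65.5.64.160 - 65.5.64.167) does not contain 65.69.64.160
  73.69.64.160/28 (73.69.64.160 - 73.69.64.175) does not contain 65.69.64.160
  65.76.0.0/14 (65.76.0.0 - 65.79.255.255) does not contain 65.69.64.160
Longest matching prefix is /10 -> interface eth10.

eth10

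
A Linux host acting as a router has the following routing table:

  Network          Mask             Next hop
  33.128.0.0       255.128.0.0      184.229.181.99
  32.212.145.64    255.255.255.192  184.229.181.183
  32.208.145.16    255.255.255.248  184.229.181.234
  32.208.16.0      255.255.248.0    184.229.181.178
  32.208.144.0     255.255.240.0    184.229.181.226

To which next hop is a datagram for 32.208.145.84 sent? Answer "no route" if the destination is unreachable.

Routes whose prefix contains 32.208.145.84:
  32.208.144.0/20 (32.208.144.0 - 32.208.159.255) -> 184.229.181.226
More-specific entries that do NOT match:
  32.208.145.16/29 (32.208.145.16 - 32.208.145.23) does not contain 32.208.145.84
  32.212.145.64/26 (32.212.145.64 - 32.212.145.127) does not contain 32.208.145.84
  32.208.16.0/21 (32.208.16.0 - 32.208.23.255) does not contain 32.208.145.84
Longest matching prefix is /20 -> next hop 184.229.181.226.

184.229.181.226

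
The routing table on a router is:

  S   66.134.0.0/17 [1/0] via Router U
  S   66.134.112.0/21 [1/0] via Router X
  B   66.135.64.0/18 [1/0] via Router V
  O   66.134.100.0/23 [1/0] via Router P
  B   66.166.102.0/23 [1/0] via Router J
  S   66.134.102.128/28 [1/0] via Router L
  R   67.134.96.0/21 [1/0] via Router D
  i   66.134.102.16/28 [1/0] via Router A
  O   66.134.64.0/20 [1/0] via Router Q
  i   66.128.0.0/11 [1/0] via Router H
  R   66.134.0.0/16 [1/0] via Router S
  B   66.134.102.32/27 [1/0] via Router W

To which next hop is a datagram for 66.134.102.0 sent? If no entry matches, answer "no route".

Router U

Routes whose prefix contains 66.134.102.0:
  66.128.0.0/11 (66.128.0.0 - 66.159.255.255) -> Router H
  66.134.0.0/16 (66.134.0.0 - 66.134.255.255) -> Router S
  66.134.0.0/17 (66.134.0.0 - 66.134.127.255) -> Router U
More-specific entries that do NOT match:
  66.134.102.128/28 (66.134.102.128 - 66.134.102.143) does not contain 66.134.102.0
  66.134.102.16/28 (66.134.102.16 - 66.134.102.31) does not contain 66.134.102.0
  66.134.102.32/27 (66.134.102.32 - 66.134.102.63) does not contain 66.134.102.0
  66.134.100.0/23 (66.134.100.0 - 66.134.101.255) does not contain 66.134.102.0
  66.166.102.0/23 (66.166.102.0 - 66.166.103.255) does not contain 66.134.102.0
  66.134.112.0/21 (66.134.112.0 - 66.134.119.255) does not contain 66.134.102.0
  67.134.96.0/21 (67.134.96.0 - 67.134.103.255) does not contain 66.134.102.0
  66.134.64.0/20 (66.134.64.0 - 66.134.79.255) does not contain 66.134.102.0
  66.135.64.0/18 (66.135.64.0 - 66.135.127.255) does not contain 66.134.102.0
Longest matching prefix is /17 -> next hop Router U.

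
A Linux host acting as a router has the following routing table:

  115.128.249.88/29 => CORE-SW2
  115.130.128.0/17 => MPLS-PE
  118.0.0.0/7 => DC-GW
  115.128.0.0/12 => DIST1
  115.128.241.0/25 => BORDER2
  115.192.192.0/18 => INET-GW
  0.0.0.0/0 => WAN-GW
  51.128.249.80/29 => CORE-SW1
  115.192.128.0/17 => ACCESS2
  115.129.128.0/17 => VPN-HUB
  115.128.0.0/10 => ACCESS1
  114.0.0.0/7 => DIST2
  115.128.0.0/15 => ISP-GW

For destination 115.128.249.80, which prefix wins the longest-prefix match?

115.128.0.0/15

Entries matching 115.128.249.80:
  0.0.0.0/0 (default, matches everything)
  114.0.0.0/7 (114.0.0.0 - 115.255.255.255)
  115.128.0.0/10 (115.128.0.0 - 115.191.255.255)
  115.128.0.0/12 (115.128.0.0 - 115.143.255.255)
  115.128.0.0/15 (115.128.0.0 - 115.129.255.255)
Most specific is 115.128.0.0/15.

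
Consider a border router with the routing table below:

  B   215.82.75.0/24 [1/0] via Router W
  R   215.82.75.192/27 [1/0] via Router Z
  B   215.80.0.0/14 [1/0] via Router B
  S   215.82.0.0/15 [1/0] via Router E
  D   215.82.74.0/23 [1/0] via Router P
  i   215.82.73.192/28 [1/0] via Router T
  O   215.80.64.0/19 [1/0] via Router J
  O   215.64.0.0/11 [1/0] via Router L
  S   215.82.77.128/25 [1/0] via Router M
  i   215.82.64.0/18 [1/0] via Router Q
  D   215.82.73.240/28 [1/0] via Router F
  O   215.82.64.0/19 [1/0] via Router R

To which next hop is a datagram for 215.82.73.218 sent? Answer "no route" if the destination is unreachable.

Router R

Routes whose prefix contains 215.82.73.218:
  215.64.0.0/11 (215.64.0.0 - 215.95.255.255) -> Router L
  215.80.0.0/14 (215.80.0.0 - 215.83.255.255) -> Router B
  215.82.0.0/15 (215.82.0.0 - 215.83.255.255) -> Router E
  215.82.64.0/18 (215.82.64.0 - 215.82.127.255) -> Router Q
  215.82.64.0/19 (215.82.64.0 - 215.82.95.255) -> Router R
More-specific entries that do NOT match:
  215.82.73.192/28 (215.82.73.192 - 215.82.73.207) does not contain 215.82.73.218
  215.82.73.240/28 (215.82.73.240 - 215.82.73.255) does not contain 215.82.73.218
  215.82.75.192/27 (215.82.75.192 - 215.82.75.223) does not contain 215.82.73.218
  215.82.77.128/25 (215.82.77.128 - 215.82.77.255) does not contain 215.82.73.218
  215.82.75.0/24 (215.82.75.0 - 215.82.75.255) does not contain 215.82.73.218
  215.82.74.0/23 (215.82.74.0 - 215.82.75.255) does not contain 215.82.73.218
Longest matching prefix is /19 -> next hop Router R.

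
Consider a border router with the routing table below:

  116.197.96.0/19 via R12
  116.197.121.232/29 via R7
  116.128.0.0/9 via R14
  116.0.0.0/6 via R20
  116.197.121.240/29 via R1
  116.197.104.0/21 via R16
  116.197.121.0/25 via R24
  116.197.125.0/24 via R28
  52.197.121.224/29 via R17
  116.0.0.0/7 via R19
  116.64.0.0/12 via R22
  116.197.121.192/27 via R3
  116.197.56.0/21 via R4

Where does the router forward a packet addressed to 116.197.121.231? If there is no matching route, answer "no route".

R12

Routes whose prefix contains 116.197.121.231:
  116.0.0.0/6 (116.0.0.0 - 119.255.255.255) -> R20
  116.0.0.0/7 (116.0.0.0 - 117.255.255.255) -> R19
  116.128.0.0/9 (116.128.0.0 - 116.255.255.255) -> R14
  116.197.96.0/19 (116.197.96.0 - 116.197.127.255) -> R12
More-specific entries that do NOT match:
  116.197.121.232/29 (116.197.121.232 - 116.197.121.239) does not contain 116.197.121.231
  116.197.121.240/29 (116.197.121.240 - 116.197.121.247) does not contain 116.197.121.231
  52.197.121.224/29 (52.197.121.224 - 52.197.121.231) does not contain 116.197.121.231
  116.197.121.192/27 (116.197.121.192 - 116.197.121.223) does not contain 116.197.121.231
  116.197.121.0/25 (116.197.121.0 - 116.197.121.127) does not contain 116.197.121.231
  116.197.125.0/24 (116.197.125.0 - 116.197.125.255) does not contain 116.197.121.231
  116.197.104.0/21 (116.197.104.0 - 116.197.111.255) does not contain 116.197.121.231
  116.197.56.0/21 (116.197.56.0 - 116.197.63.255) does not contain 116.197.121.231
Longest matching prefix is /19 -> next hop R12.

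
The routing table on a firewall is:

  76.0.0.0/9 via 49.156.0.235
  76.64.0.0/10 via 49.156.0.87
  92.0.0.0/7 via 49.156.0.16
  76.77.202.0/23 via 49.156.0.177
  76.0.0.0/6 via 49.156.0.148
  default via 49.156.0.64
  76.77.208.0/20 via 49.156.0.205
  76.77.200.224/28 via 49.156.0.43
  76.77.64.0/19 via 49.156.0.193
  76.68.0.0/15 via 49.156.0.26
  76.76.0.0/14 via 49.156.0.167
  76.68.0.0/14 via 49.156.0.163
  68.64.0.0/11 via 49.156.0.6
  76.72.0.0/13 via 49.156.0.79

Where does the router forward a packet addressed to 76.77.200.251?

Routes whose prefix contains 76.77.200.251:
  0.0.0.0/0 (default, matches everything) -> 49.156.0.64
  76.0.0.0/6 (76.0.0.0 - 79.255.255.255) -> 49.156.0.148
  76.0.0.0/9 (76.0.0.0 - 76.127.255.255) -> 49.156.0.235
  76.64.0.0/10 (76.64.0.0 - 76.127.255.255) -> 49.156.0.87
  76.72.0.0/13 (76.72.0.0 - 76.79.255.255) -> 49.156.0.79
  76.76.0.0/14 (76.76.0.0 - 76.79.255.255) -> 49.156.0.167
More-specific entries that do NOT match:
  76.77.200.224/28 (76.77.200.224 - 76.77.200.239) does not contain 76.77.200.251
  76.77.202.0/23 (76.77.202.0 - 76.77.203.255) does not contain 76.77.200.251
  76.77.208.0/20 (76.77.208.0 - 76.77.223.255) does not contain 76.77.200.251
  76.77.64.0/19 (76.77.64.0 - 76.77.95.255) does not contain 76.77.200.251
  76.68.0.0/15 (76.68.0.0 - 76.69.255.255) does not contain 76.77.200.251
Longest matching prefix is /14 -> next hop 49.156.0.167.

49.156.0.167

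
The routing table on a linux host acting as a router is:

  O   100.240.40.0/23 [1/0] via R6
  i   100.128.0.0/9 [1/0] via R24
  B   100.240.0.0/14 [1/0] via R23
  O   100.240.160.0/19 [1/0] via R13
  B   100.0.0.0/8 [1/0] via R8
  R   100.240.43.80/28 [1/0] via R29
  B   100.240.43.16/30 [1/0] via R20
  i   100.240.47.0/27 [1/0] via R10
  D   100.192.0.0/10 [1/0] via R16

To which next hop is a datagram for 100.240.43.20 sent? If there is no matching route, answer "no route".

R23

Routes whose prefix contains 100.240.43.20:
  100.0.0.0/8 (100.0.0.0 - 100.255.255.255) -> R8
  100.128.0.0/9 (100.128.0.0 - 100.255.255.255) -> R24
  100.192.0.0/10 (100.192.0.0 - 100.255.255.255) -> R16
  100.240.0.0/14 (100.240.0.0 - 100.243.255.255) -> R23
More-specific entries that do NOT match:
  100.240.43.16/30 (100.240.43.16 - 100.240.43.19) does not contain 100.240.43.20
  100.240.43.80/28 (100.240.43.80 - 100.240.43.95) does not contain 100.240.43.20
  100.240.47.0/27 (100.240.47.0 - 100.240.47.31) does not contain 100.240.43.20
  100.240.40.0/23 (100.240.40.0 - 100.240.41.255) does not contain 100.240.43.20
  100.240.160.0/19 (100.240.160.0 - 100.240.191.255) does not contain 100.240.43.20
Longest matching prefix is /14 -> next hop R23.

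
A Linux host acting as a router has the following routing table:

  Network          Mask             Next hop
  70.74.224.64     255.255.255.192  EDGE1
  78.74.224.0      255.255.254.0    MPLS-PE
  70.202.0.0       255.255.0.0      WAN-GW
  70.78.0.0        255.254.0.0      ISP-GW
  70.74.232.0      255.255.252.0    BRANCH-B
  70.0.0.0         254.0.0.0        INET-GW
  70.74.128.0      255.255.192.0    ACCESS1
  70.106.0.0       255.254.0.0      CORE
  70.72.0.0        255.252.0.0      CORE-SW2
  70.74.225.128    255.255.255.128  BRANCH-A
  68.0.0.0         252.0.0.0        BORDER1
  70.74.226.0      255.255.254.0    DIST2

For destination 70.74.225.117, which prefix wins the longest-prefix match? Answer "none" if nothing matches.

Entries matching 70.74.225.117:
  68.0.0.0/6 (68.0.0.0 - 71.255.255.255)
  70.0.0.0/7 (70.0.0.0 - 71.255.255.255)
  70.72.0.0/14 (70.72.0.0 - 70.75.255.255)
Most specific is 70.72.0.0/14.

70.72.0.0/14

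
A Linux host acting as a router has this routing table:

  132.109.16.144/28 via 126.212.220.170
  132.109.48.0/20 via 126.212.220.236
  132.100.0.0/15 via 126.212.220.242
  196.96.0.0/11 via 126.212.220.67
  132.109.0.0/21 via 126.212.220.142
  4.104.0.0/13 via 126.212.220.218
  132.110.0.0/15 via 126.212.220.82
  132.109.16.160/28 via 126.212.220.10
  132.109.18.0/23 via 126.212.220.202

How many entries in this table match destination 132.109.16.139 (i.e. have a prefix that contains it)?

No listed prefix contains 132.109.16.139.
Total matching entries: 0.

0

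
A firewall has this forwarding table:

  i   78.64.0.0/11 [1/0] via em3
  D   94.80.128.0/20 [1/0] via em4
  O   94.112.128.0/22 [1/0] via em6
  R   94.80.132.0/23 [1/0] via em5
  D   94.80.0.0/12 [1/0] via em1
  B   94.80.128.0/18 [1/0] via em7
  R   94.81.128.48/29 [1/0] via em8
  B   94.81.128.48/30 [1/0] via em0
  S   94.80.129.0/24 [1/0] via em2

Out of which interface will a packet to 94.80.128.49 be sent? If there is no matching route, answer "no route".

Routes whose prefix contains 94.80.128.49:
  94.80.0.0/12 (94.80.0.0 - 94.95.255.255) -> em1
  94.80.128.0/18 (94.80.128.0 - 94.80.191.255) -> em7
  94.80.128.0/20 (94.80.128.0 - 94.80.143.255) -> em4
More-specific entries that do NOT match:
  94.81.128.48/30 (94.81.128.48 - 94.81.128.51) does not contain 94.80.128.49
  94.81.128.48/29 (94.81.128.48 - 94.81.128.55) does not contain 94.80.128.49
  94.80.129.0/24 (94.80.129.0 - 94.80.129.255) does not contain 94.80.128.49
  94.80.132.0/23 (94.80.132.0 - 94.80.133.255) does not contain 94.80.128.49
  94.112.128.0/22 (94.112.128.0 - 94.112.131.255) does not contain 94.80.128.49
Longest matching prefix is /20 -> interface em4.

em4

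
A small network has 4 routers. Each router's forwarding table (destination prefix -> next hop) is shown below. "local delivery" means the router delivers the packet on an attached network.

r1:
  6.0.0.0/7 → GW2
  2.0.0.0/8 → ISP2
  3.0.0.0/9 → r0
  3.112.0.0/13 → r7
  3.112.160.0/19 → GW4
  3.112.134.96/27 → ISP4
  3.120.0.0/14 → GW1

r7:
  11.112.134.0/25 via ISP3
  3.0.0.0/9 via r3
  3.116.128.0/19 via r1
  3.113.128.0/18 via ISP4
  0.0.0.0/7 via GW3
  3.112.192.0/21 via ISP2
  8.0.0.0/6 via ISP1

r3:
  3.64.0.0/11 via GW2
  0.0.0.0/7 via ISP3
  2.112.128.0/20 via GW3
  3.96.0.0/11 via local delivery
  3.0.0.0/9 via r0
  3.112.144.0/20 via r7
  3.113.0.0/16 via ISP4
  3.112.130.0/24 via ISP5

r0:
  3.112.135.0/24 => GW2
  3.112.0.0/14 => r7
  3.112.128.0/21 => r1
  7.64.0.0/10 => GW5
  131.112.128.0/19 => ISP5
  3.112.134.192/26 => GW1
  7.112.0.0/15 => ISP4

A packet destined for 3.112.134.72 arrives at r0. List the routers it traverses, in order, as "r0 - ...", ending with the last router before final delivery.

r0 - r1 - r7 - r3

At r0: longest match for 3.112.134.72 is 3.112.128.0/21 -> r1
At r1: longest match for 3.112.134.72 is 3.112.0.0/13 -> r7
At r7: longest match for 3.112.134.72 is 3.0.0.0/9 -> r3
At r3: longest match for 3.112.134.72 is 3.96.0.0/11 -> local delivery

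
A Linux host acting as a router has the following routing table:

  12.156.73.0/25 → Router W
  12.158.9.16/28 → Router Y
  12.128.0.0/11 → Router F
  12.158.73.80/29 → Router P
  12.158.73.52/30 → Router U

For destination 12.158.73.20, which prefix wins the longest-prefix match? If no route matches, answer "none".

Entries matching 12.158.73.20:
  12.128.0.0/11 (12.128.0.0 - 12.159.255.255)
Most specific is 12.128.0.0/11.

12.128.0.0/11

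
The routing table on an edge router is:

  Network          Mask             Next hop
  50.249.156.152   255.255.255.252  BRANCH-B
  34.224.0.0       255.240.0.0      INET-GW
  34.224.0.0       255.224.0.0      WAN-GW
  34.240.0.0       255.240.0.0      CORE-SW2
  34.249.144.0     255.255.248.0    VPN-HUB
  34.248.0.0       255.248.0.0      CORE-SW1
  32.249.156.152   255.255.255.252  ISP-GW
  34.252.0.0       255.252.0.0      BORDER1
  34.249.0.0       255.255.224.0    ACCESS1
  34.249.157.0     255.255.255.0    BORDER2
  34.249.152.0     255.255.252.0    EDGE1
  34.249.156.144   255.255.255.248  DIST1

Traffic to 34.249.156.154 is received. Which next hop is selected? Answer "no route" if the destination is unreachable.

CORE-SW1

Routes whose prefix contains 34.249.156.154:
  34.224.0.0/11 (34.224.0.0 - 34.255.255.255) -> WAN-GW
  34.240.0.0/12 (34.240.0.0 - 34.255.255.255) -> CORE-SW2
  34.248.0.0/13 (34.248.0.0 - 34.255.255.255) -> CORE-SW1
More-specific entries that do NOT match:
  50.249.156.152/30 (50.249.156.152 - 50.249.156.155) does not contain 34.249.156.154
  32.249.156.152/30 (32.249.156.152 - 32.249.156.155) does not contain 34.249.156.154
  34.249.156.144/29 (34.249.156.144 - 34.249.156.151) does not contain 34.249.156.154
  34.249.157.0/24 (34.249.157.0 - 34.249.157.255) does not contain 34.249.156.154
  34.249.152.0/22 (34.249.152.0 - 34.249.155.255) does not contain 34.249.156.154
  34.249.144.0/21 (34.249.144.0 - 34.249.151.255) does not contain 34.249.156.154
  34.249.0.0/19 (34.249.0.0 - 34.249.31.255) does not contain 34.249.156.154
  34.252.0.0/14 (34.252.0.0 - 34.255.255.255) does not contain 34.249.156.154
Longest matching prefix is /13 -> next hop CORE-SW1.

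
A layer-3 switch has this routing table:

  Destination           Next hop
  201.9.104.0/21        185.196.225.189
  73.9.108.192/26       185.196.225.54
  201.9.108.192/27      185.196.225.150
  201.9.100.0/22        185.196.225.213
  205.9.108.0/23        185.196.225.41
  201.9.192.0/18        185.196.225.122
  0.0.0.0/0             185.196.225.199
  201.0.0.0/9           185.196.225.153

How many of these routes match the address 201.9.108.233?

3

Prefixes containing 201.9.108.233:
  0.0.0.0/0 (default, matches everything)
  201.0.0.0/9 (201.0.0.0 - 201.127.255.255)
  201.9.104.0/21 (201.9.104.0 - 201.9.111.255)
Total matching entries: 3.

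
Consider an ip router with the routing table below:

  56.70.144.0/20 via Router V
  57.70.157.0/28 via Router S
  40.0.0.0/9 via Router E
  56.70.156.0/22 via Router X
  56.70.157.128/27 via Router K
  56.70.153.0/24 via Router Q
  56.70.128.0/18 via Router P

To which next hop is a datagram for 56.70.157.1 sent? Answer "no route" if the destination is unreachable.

Routes whose prefix contains 56.70.157.1:
  56.70.128.0/18 (56.70.128.0 - 56.70.191.255) -> Router P
  56.70.144.0/20 (56.70.144.0 - 56.70.159.255) -> Router V
  56.70.156.0/22 (56.70.156.0 - 56.70.159.255) -> Router X
More-specific entries that do NOT match:
  57.70.157.0/28 (57.70.157.0 - 57.70.157.15) does not contain 56.70.157.1
  56.70.157.128/27 (56.70.157.128 - 56.70.157.159) does not contain 56.70.157.1
  56.70.153.0/24 (56.70.153.0 - 56.70.153.255) does not contain 56.70.157.1
Longest matching prefix is /22 -> next hop Router X.

Router X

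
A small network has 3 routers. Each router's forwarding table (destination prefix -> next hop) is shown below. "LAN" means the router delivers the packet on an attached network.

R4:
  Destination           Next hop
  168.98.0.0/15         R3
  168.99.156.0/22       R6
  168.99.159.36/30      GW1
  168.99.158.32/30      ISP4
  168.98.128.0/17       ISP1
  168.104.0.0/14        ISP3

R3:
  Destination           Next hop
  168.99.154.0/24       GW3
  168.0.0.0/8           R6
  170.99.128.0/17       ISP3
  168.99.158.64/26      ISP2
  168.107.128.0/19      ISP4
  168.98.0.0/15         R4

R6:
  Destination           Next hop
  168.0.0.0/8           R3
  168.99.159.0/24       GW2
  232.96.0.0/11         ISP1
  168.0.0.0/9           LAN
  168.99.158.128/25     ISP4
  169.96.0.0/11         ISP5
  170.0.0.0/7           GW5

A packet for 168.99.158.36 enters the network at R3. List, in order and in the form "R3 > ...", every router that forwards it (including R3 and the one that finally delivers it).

At R3: longest match for 168.99.158.36 is 168.98.0.0/15 -> R4
At R4: longest match for 168.99.158.36 is 168.99.156.0/22 -> R6
At R6: longest match for 168.99.158.36 is 168.0.0.0/9 -> LAN

R3 > R4 > R6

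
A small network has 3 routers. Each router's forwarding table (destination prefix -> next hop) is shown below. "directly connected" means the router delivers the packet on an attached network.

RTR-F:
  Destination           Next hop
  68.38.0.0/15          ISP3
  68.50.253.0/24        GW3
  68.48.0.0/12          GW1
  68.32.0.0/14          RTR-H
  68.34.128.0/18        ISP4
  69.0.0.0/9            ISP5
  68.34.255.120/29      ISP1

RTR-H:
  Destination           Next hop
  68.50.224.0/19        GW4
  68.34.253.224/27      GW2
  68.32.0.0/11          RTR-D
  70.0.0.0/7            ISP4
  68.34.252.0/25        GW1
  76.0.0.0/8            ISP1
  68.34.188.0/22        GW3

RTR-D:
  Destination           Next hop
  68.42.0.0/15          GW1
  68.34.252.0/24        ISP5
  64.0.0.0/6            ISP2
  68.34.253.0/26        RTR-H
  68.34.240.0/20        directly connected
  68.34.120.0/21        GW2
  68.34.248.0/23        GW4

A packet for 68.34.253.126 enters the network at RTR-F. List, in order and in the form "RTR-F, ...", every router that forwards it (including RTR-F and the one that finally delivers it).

At RTR-F: longest match for 68.34.253.126 is 68.32.0.0/14 -> RTR-H
At RTR-H: longest match for 68.34.253.126 is 68.32.0.0/11 -> RTR-D
At RTR-D: longest match for 68.34.253.126 is 68.34.240.0/20 -> directly connected

RTR-F, RTR-H, RTR-D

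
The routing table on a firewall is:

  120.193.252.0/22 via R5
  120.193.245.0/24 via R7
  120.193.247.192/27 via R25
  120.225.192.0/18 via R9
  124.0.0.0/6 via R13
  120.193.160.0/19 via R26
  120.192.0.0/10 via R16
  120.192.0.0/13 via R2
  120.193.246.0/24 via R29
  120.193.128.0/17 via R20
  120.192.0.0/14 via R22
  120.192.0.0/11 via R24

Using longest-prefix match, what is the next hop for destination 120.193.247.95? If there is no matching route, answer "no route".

R20

Routes whose prefix contains 120.193.247.95:
  120.192.0.0/10 (120.192.0.0 - 120.255.255.255) -> R16
  120.192.0.0/11 (120.192.0.0 - 120.223.255.255) -> R24
  120.192.0.0/13 (120.192.0.0 - 120.199.255.255) -> R2
  120.192.0.0/14 (120.192.0.0 - 120.195.255.255) -> R22
  120.193.128.0/17 (120.193.128.0 - 120.193.255.255) -> R20
More-specific entries that do NOT match:
  120.193.247.192/27 (120.193.247.192 - 120.193.247.223) does not contain 120.193.247.95
  120.193.245.0/24 (120.193.245.0 - 120.193.245.255) does not contain 120.193.247.95
  120.193.246.0/24 (120.193.246.0 - 120.193.246.255) does not contain 120.193.247.95
  120.193.252.0/22 (120.193.252.0 - 120.193.255.255) does not contain 120.193.247.95
  120.193.160.0/19 (120.193.160.0 - 120.193.191.255) does not contain 120.193.247.95
  120.225.192.0/18 (120.225.192.0 - 120.225.255.255) does not contain 120.193.247.95
Longest matching prefix is /17 -> next hop R20.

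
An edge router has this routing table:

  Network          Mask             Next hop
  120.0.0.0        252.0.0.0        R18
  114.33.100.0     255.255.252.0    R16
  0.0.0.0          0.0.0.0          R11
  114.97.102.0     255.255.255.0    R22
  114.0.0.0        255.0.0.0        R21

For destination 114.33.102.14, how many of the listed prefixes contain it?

3

Prefixes containing 114.33.102.14:
  0.0.0.0/0 (default, matches everything)
  114.0.0.0/8 (114.0.0.0 - 114.255.255.255)
  114.33.100.0/22 (114.33.100.0 - 114.33.103.255)
Total matching entries: 3.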